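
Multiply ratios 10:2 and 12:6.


Compound ratio = (10×12) : (2×6)
= 120:12
GCD = 12
= 10:1

10:1


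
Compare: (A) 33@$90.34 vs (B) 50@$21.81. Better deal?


Deal A: $90.34/33 = $2.7376/unit
Deal B: $21.81/50 = $0.4362/unit
B is cheaper per unit
= Deal B

Deal B


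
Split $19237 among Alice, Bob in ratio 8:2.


Total parts = 8 + 2 = 10
Alice: 19237 × 8/10 = 15389.60
Bob: 19237 × 2/10 = 3847.40
= Alice: $15389.60, Bob: $3847.40

Alice: $15389.60, Bob: $3847.40


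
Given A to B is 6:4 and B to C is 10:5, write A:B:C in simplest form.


Match B: multiply A:B by 10 → 60:40
Multiply B:C by 4 → 40:20
Combined: 60:40:20
GCD = 20
= 3:2:1

3:2:1


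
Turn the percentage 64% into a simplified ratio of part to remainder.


64% means 64 parts out of 100; remainder = 36
Part : remainder = 64:36
GCD = 4
= 16:9

16:9


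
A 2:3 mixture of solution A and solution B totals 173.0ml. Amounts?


Total parts = 2 + 3 = 5
solution A: 173.0 × 2/5 = 69.2ml
solution B: 173.0 × 3/5 = 103.8ml
= 69.2ml and 103.8ml

69.2ml and 103.8ml


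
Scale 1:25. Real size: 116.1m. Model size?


Model size = real / scale
= 116.1 / 25
= 4.6440 m

4.6440 m


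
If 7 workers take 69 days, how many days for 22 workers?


Inverse proportion: x × y = constant
k = 7 × 69 = 483
y₂ = k / 22 = 483 / 22
= 21.95

21.95


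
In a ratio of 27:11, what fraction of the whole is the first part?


Total parts = 27 + 11 = 38
First part: 27/38 = 27/38
= 27/38

27/38


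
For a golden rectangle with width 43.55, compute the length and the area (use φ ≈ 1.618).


φ = (1 + √5) / 2 ≈ 1.618
Length = width × φ = 43.55 × 1.618 = 70.4639
≈ 70.46
Area = width × length = 43.55 × 70.4639 = 3068.702845 ≈ 3068.70
= Length: 70.46, Area: 3068.70

Length: 70.46, Area: 3068.70


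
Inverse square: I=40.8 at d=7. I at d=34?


I₁d₁² = I₂d₂²
I₂ = I₁ × (d₁/d₂)²
= 40.8 × (7/34)²
= 40.8 × 49/1156
= 1999.2/1156
≈ 1.7294

1.7294


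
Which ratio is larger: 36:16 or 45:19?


36/16 = 2.2500
45/19 = 2.3684
2.2500 < 2.3684, so 36:16 is less
= 45:19

45:19


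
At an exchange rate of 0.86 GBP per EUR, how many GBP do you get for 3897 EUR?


Amount × rate = 3897 × 0.86
= 3351.42 GBP

3351.42 GBP


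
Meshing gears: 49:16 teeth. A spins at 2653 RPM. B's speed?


Gear ratio = 49:16 = 49:16
RPM_B = RPM_A × (teeth_A / teeth_B)
= 2653 × (49/16)
= 8124.8 RPM

8124.8 RPM


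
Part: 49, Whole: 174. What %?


Percentage = (part / whole) × 100
= (49 / 174) × 100
≈ 28.16%

28.16%


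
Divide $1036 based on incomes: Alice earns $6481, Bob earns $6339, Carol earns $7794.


Total income = 6481 + 6339 + 7794 = $20614
Alice: $1036 × 6481/20614 = $325.72
Bob: $1036 × 6339/20614 = $318.58
Carol: $1036 × 7794/20614 = $391.70
= Alice: $325.72, Bob: $318.58, Carol: $391.70

Alice: $325.72, Bob: $318.58, Carol: $391.70


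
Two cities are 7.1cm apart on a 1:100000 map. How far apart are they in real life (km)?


Real distance = map distance × scale
= 7.1cm × 100000
= 710000 cm = 7100.0 m
= 7.100 km

7.100 km


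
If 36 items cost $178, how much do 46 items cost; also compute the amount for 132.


Direct proportion: y/x = constant
k = 178/36 ≈ 4.9444
y at x=46: k × 46 = 178 × 46 / 36 = 8188/36 ≈ 227.44
y at x=132: k × 132 = 178 × 132 / 36 = 23496/36 ≈ 652.67
= 227.44 and 652.67

227.44 and 652.67


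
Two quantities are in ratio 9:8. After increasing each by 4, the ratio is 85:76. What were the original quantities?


Let A = 9k, B = 8k.
(9k + 4) / (8k + 4) = 85/76
Cross-multiply: 76(9k + 4) = 85(8k + 4)
684k + 304 = 680k + 340
684k - 680k = 340 - 304
4k = 36
k = 36/4 = 9
A = 9×9 = 81, B = 8×9 = 72
= A = 81, B = 72

A = 81, B = 72


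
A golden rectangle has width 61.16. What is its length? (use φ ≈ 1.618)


φ = (1 + √5) / 2 ≈ 1.618
Length = width × φ = 61.16 × 1.618 = 98.95688
≈ 98.96

98.96


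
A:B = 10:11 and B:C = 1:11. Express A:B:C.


Match B: multiply A:B by 1 → 10:11
Multiply B:C by 11 → 11:121
Combined: 10:11:121
GCD = 1
= 10:11:121

10:11:121


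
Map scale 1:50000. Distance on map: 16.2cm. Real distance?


Real distance = map distance × scale
= 16.2cm × 50000
= 810000 cm = 8100.0 m
= 8.100 km

8.100 km


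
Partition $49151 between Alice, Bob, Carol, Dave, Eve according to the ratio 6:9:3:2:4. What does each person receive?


Total parts = 6 + 9 + 3 + 2 + 4 = 24
Alice: 49151 × 6/24 = 12287.75
Bob: 49151 × 9/24 = 18431.63
Carol: 49151 × 3/24 = 6143.88
Dave: 49151 × 2/24 = 4095.92
Eve: 49151 × 4/24 = 8191.83
= Alice: $12287.75, Bob: $18431.63, Carol: $6143.88, Dave: $4095.92, Eve: $8191.83

Alice: $12287.75, Bob: $18431.63, Carol: $6143.88, Dave: $4095.92, Eve: $8191.83


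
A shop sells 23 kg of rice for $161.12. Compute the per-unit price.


Unit rate = total / quantity
= 161.12 / 23
= $7.01 per unit

$7.01 per unit


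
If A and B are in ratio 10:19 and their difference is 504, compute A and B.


Let A = 10k, B = 19k.
19k - 10k = 504
9k = 504 → k = 504/9 = 56
A = 10×56 = 560, B = 19×56 = 1064
= A = 560, B = 1064

A = 560, B = 1064


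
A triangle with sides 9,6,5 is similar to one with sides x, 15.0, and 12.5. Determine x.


Scale factor = 15.0/6 = 2.5
Missing side = 9 × 2.5
= 22.5

22.5


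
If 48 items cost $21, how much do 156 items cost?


Direct proportion: y/x = constant
k = 21/48 = 0.4375
y₂ = k × 156 = 21 × 156 / 48 = 3276/48
= 68.25

68.25


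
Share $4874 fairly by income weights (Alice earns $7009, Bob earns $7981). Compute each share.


Total income = 7009 + 7981 = $14990
Alice: $4874 × 7009/14990 = $2278.98
Bob: $4874 × 7981/14990 = $2595.02
= Alice: $2278.98, Bob: $2595.02

Alice: $2278.98, Bob: $2595.02


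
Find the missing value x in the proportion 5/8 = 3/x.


Cross multiply: 5 × x = 8 × 3
5x = 24
x = 24 / 5
= 4.80

4.80


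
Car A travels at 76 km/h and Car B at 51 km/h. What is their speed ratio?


Ratio = 76:51
GCD = 1
Simplified = 76:51
Time ratio (same distance) = 51:76
Speed ratio = 76:51

76:51


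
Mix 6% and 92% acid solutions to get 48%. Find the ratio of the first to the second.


Let x parts of 6% mix with y parts of 92%.
6x + 92y = 48(x + y)
6x + 92y = 48x + 48y
x(6 - 48) = y(48 - 92)
x/y = (92 - 48)/(48 - 6) = 44/42
Simplify: 22:21
= 22:21

22:21


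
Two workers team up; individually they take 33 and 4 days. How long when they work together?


Rate of A = 1/33 per day
Rate of B = 1/4 per day
Combined rate = 1/33 + 1/4 = 37/132 ≈ 0.2803 per day
Days = 1 / combined rate = 132/37
≈ 3.57 days

3.57 days


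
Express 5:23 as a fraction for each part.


Total parts = 5 + 23 = 28
First part: 5/28 = 5/28
Second part: 23/28 = 23/28
= 5/28 and 23/28

5/28 and 23/28


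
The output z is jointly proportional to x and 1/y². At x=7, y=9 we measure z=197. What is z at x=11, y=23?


z = k·x/y²
Solve for k using the known point: k = z·y²/x = 197×81/7 = 15957/7 ≈ 2279.5714
Now evaluate at x=11, y=23:
z = k × 11 / 529 = (15957 × 11) / (7 × 529) = 175527/3703
≈ 47.4013

47.4013


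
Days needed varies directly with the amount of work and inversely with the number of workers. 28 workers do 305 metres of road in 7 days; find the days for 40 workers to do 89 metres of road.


Days ∝ work / workers, so d₂ = d₁ × (m₁/m₂) × (w₂/w₁)
Workers factor (inverse): 28/40 = 0.7000
Work factor (direct): 89/305 ≈ 0.2918
d₂ = 7 × 28/40 × 89/305 = (7 × 28 × 89) / (40 × 305) = 17444/12200
≈ 1.43 days

1.43 days


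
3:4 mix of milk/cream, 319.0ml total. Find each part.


Total parts = 3 + 4 = 7
milk: 319.0 × 3/7 = 136.7ml
cream: 319.0 × 4/7 = 182.3ml
= 136.7ml and 182.3ml

136.7ml and 182.3ml


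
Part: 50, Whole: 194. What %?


Percentage = (part / whole) × 100
= (50 / 194) × 100
≈ 25.77%

25.77%


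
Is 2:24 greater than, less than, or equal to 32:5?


2/24 = 0.0833
32/5 = 6.4000
0.0833 < 6.4000, so 2:24 is less
= less than

less than


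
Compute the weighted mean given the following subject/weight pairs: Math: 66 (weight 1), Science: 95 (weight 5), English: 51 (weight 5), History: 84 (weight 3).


Numerator = 66×1 + 95×5 + 51×5 + 84×3
= 66 + 475 + 255 + 252
= 1048
Total weight = 14
Weighted avg = 1048/14
= 74.86

74.86


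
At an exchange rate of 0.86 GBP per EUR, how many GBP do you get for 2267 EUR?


Amount × rate = 2267 × 0.86
= 1949.62 GBP

1949.62 GBP


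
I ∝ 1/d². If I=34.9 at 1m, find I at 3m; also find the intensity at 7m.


I₁d₁² = I₂d₂²
I at 3m = 34.9 × (1/3)² = 34.9 × 1/9 = 34.9/9 ≈ 3.8778
I at 7m = 34.9 × (1/7)² = 34.9 × 1/49 = 34.9/49 ≈ 0.7122
= 3.8778 and 0.7122

3.8778 and 0.7122


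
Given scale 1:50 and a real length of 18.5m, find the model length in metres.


Model size = real / scale
= 18.5 / 50
= 0.3700 m

0.3700 m


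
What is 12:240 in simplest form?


GCD(12, 240) = 12
12/12 : 240/12
= 1:20

1:20


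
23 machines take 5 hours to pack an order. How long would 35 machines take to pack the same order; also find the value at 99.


Inverse proportion: x × y = constant
k = 23 × 5 = 115
At x=35: k/35 = 3.29
At x=99: k/99 = 1.16
= 3.29 and 1.16

3.29 and 1.16


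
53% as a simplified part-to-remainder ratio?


53% means 53 parts out of 100; remainder = 47
Part : remainder = 53:47
GCD = 1
= 53:47

53:47


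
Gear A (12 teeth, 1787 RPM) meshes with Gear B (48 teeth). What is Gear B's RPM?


Gear ratio = 12:48 = 1:4
RPM_B = RPM_A × (teeth_A / teeth_B)
= 1787 × (12/48)
= 446.8 RPM

446.8 RPM


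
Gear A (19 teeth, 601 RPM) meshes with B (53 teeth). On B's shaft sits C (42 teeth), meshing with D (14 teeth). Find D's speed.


Stage 1: RPM_B = RPM_A × t_A/t_B = 601 × 19/53 = 11419/53 ≈ 215.45
B and C share a shaft → RPM_C = RPM_B
Stage 2: RPM_D = RPM_C × t_C/t_D = RPM_A × (t_A×t_C)/(t_B×t_D)
Overall ratio = (19×42)/(53×14) = 798/742
RPM_D = 601 × 798/742 = 479598/742
≈ 646.36 RPM

646.36 RPM


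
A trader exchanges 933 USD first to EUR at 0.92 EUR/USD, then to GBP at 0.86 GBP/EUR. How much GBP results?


Step 1: 933 USD × 0.92 = 858.36 EUR
Step 2: 858.36 EUR × 0.86 = 738.19 GBP
Implied rate USD→GBP = 0.92 × 0.86 = 0.7912
= 738.19 GBP

738.19 GBP


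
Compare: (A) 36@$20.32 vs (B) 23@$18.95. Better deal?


Deal A: $20.32/36 = $0.5644/unit
Deal B: $18.95/23 = $0.8239/unit
A is cheaper per unit
= Deal A

Deal A


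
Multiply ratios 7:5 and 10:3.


Compound ratio = (7×10) : (5×3)
= 70:15
GCD = 5
= 14:3

14:3


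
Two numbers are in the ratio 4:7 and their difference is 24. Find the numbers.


Let A = 4k, B = 7k.
7k - 4k = 24
3k = 24 → k = 24/3 = 8
A = 4×8 = 32, B = 7×8 = 56
= A = 32, B = 56

A = 32, B = 56


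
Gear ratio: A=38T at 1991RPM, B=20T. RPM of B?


Gear ratio = 38:20 = 19:10
RPM_B = RPM_A × (teeth_A / teeth_B)
= 1991 × (38/20)
= 3782.9 RPM

3782.9 RPM


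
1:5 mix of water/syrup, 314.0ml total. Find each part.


Total parts = 1 + 5 = 6
water: 314.0 × 1/6 = 52.3ml
syrup: 314.0 × 5/6 = 261.7ml
= 52.3ml and 261.7ml

52.3ml and 261.7ml


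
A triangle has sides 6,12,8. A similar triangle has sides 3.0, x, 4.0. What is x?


Scale factor = 3.0/6 = 0.5
Missing side = 12 × 0.5
= 6.0

6.0


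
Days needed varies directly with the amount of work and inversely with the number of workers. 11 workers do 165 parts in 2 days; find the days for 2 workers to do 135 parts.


Days ∝ work / workers, so d₂ = d₁ × (m₁/m₂) × (w₂/w₁)
Workers factor (inverse): 11/2 = 5.5000
Work factor (direct): 135/165 ≈ 0.8182
d₂ = 2 × 11/2 × 135/165 = (2 × 11 × 135) / (2 × 165) = 2970/330
= 9.00 days

9.00 days


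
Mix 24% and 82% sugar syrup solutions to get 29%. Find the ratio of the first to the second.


Let x parts of 24% mix with y parts of 82%.
24x + 82y = 29(x + y)
24x + 82y = 29x + 29y
x(24 - 29) = y(29 - 82)
x/y = (82 - 29)/(29 - 24) = 53/5
Simplify: 53:5
= 53:5

53:5


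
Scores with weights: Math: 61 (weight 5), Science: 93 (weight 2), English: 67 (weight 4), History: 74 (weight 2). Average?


Numerator = 61×5 + 93×2 + 67×4 + 74×2
= 305 + 186 + 268 + 148
= 907
Total weight = 13
Weighted avg = 907/13
= 69.77

69.77


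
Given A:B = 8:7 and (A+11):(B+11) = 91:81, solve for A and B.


Let A = 8k, B = 7k.
(8k + 11) / (7k + 11) = 91/81
Cross-multiply: 81(8k + 11) = 91(7k + 11)
648k + 891 = 637k + 1001
648k - 637k = 1001 - 891
11k = 110
k = 110/11 = 10
A = 8×10 = 80, B = 7×10 = 70
= A = 80, B = 70

A = 80, B = 70


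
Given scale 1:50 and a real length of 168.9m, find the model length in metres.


Model size = real / scale
= 168.9 / 50
= 3.3780 m

3.3780 m


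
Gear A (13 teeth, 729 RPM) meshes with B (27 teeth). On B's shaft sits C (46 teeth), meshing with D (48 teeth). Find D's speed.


Stage 1: RPM_B = RPM_A × t_A/t_B = 729 × 13/27 = 9477/27 = 351.00
B and C share a shaft → RPM_C = RPM_B
Stage 2: RPM_D = RPM_C × t_C/t_D = RPM_A × (t_A×t_C)/(t_B×t_D)
Overall ratio = (13×46)/(27×48) = 598/1296
RPM_D = 729 × 598/1296 = 435942/1296
≈ 336.38 RPM

336.38 RPM


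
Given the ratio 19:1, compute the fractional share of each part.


Total parts = 19 + 1 = 20
First part: 19/20 = 19/20
Second part: 1/20 = 1/20
= 19/20 and 1/20

19/20 and 1/20


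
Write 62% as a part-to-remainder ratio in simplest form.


62% means 62 parts out of 100; remainder = 38
Part : remainder = 62:38
GCD = 2
= 31:19

31:19


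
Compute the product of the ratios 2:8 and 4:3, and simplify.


Compound ratio = (2×4) : (8×3)
= 8:24
GCD = 8
= 1:3

1:3


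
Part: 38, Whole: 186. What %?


Percentage = (part / whole) × 100
= (38 / 186) × 100
≈ 20.43%

20.43%


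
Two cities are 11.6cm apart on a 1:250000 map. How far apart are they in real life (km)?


Real distance = map distance × scale
= 11.6cm × 250000
= 2900000 cm = 29000.0 m
= 29.000 km

29.000 km


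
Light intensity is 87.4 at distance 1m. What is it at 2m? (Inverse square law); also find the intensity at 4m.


I₁d₁² = I₂d₂²
I at 2m = 87.4 × (1/2)² = 87.4 × 1/4 = 87.4/4 = 21.8500
I at 4m = 87.4 × (1/4)² = 87.4 × 1/16 = 87.4/16 = 5.4625
= 21.8500 and 5.4625

21.8500 and 5.4625


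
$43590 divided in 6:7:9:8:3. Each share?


Total parts = 6 + 7 + 9 + 8 + 3 = 33
Part 1: 43590 × 6/33 = 7925.45
Part 2: 43590 × 7/33 = 9246.36
Part 3: 43590 × 9/33 = 11888.18
Part 4: 43590 × 8/33 = 10567.27
Part 5: 43590 × 3/33 = 3962.73
= Part 1: $7925.45, Part 2: $9246.36, Part 3: $11888.18, Part 4: $10567.27, Part 5: $3962.73

Part 1: $7925.45, Part 2: $9246.36, Part 3: $11888.18, Part 4: $10567.27, Part 5: $3962.73


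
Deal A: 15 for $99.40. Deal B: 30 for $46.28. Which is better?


Deal A: $99.40/15 = $6.6267/unit
Deal B: $46.28/30 = $1.5427/unit
B is cheaper per unit
= Deal B

Deal B


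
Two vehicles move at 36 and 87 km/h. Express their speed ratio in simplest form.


Ratio = 36:87
GCD = 3
Simplified = 12:29
Time ratio (same distance) = 29:12
Speed ratio = 12:29

12:29


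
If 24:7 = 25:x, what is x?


Cross multiply: 24 × x = 7 × 25
24x = 175
x = 175 / 24
= 7.29

7.29


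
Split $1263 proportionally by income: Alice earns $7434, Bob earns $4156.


Total income = 7434 + 4156 = $11590
Alice: $1263 × 7434/11590 = $810.11
Bob: $1263 × 4156/11590 = $452.89
= Alice: $810.11, Bob: $452.89

Alice: $810.11, Bob: $452.89


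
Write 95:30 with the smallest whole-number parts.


GCD(95, 30) = 5
95/5 : 30/5
= 19:6

19:6


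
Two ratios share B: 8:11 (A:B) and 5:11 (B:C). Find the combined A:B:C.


Match B: multiply A:B by 5 → 40:55
Multiply B:C by 11 → 55:121
Combined: 40:55:121
GCD = 1
= 40:55:121

40:55:121


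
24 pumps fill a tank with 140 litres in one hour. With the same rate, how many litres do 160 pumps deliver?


Direct proportion: y/x = constant
k = 140/24 ≈ 5.8333
y₂ = k × 160 = 140 × 160 / 24 = 22400/24
≈ 933.33

933.33


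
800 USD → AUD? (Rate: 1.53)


Amount × rate = 800 × 1.53
= 1224.00 AUD

1224.00 AUD


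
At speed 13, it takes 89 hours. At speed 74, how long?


Inverse proportion: x × y = constant
k = 13 × 89 = 1157
y₂ = k / 74 = 1157 / 74
= 15.64

15.64


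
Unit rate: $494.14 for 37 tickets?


Unit rate = total / quantity
= 494.14 / 37
= $13.36 per unit

$13.36 per unit


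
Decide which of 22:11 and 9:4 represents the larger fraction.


22/11 = 2.0000
9/4 = 2.2500
2.0000 < 2.2500, so 22:11 is less
= 9:4

9:4


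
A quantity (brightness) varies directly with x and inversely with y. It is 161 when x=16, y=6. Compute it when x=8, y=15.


z = k·x/y
Solve for k using the known point: k = z·y/x = 161×6/16 = 966/16 = 60.3750
Now evaluate at x=8, y=15:
z = k × 8 / 15 = (966 × 8) / (16 × 15) = 7728/240
= 32.2000

32.2000


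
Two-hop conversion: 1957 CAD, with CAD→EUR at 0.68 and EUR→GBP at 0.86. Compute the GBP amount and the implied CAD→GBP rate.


Step 1: 1957 CAD × 0.68 = 1330.76 EUR
Step 2: 1330.76 EUR × 0.86 = 1144.45 GBP
Implied rate CAD→GBP = 0.68 × 0.86 = 0.5848
= 1144.45 GBP; implied rate 0.5848 GBP/CAD

1144.45 GBP; implied rate 0.5848 GBP/CAD


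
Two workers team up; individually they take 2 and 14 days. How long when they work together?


Rate of A = 1/2 per day
Rate of B = 1/14 per day
Combined rate = 1/2 + 1/14 = 16/28 ≈ 0.5714 per day
Days = 1 / combined rate = 28/16
= 1.75 days

1.75 days


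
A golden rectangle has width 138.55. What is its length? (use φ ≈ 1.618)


φ = (1 + √5) / 2 ≈ 1.618
Length = width × φ = 138.55 × 1.618 = 224.1739
≈ 224.17

224.17


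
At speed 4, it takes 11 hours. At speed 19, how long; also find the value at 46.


Inverse proportion: x × y = constant
k = 4 × 11 = 44
At x=19: k/19 = 2.32
At x=46: k/46 = 0.96
= 2.32 and 0.96

2.32 and 0.96


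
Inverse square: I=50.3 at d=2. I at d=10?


I₁d₁² = I₂d₂²
I₂ = I₁ × (d₁/d₂)²
= 50.3 × (2/10)²
= 50.3 × 4/100
= 201.2/100
= 2.0120

2.0120


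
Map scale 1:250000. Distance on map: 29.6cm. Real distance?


Real distance = map distance × scale
= 29.6cm × 250000
= 7400000 cm = 74000.0 m
= 74.000 km

74.000 km


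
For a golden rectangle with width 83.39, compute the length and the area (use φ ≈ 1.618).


φ = (1 + √5) / 2 ≈ 1.618
Length = width × φ = 83.39 × 1.618 = 134.92502
≈ 134.93
Area = width × length = 83.39 × 134.92502 = 11251.3974178 ≈ 11251.40
= Length: 134.93, Area: 11251.40

Length: 134.93, Area: 11251.40


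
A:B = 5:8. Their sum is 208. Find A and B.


Let A = 5k, B = 8k.
5k + 8k = 208
13k = 208 → k = 208/13 = 16
A = 5×16 = 80, B = 8×16 = 128
= A = 80, B = 128

A = 80, B = 128


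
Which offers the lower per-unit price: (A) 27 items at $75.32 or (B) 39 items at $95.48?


Deal A: $75.32/27 = $2.7896/unit
Deal B: $95.48/39 = $2.4482/unit
B is cheaper per unit
= Deal B

Deal B


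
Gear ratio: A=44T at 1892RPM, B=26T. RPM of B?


Gear ratio = 44:26 = 22:13
RPM_B = RPM_A × (teeth_A / teeth_B)
= 1892 × (44/26)
= 3201.8 RPM

3201.8 RPM


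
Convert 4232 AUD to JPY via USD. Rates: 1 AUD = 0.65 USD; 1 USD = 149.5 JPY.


Step 1: 4232 AUD × 0.65 = 2750.80 USD
Step 2: 2750.80 USD × 149.5 = 411244.60 JPY
Implied rate AUD→JPY = 0.65 × 149.5 = 97.1750
= 411244.60 JPY

411244.60 JPY


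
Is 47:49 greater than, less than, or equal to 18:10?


47/49 = 0.9592
18/10 = 1.8000
0.9592 < 1.8000, so 47:49 is less
= less than

less than


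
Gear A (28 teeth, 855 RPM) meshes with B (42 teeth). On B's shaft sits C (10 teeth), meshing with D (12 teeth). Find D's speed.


Stage 1: RPM_B = RPM_A × t_A/t_B = 855 × 28/42 = 23940/42 = 570.00
B and C share a shaft → RPM_C = RPM_B
Stage 2: RPM_D = RPM_C × t_C/t_D = RPM_A × (t_A×t_C)/(t_B×t_D)
Overall ratio = (28×10)/(42×12) = 280/504
RPM_D = 855 × 280/504 = 239400/504
= 475.00 RPM

475.00 RPM


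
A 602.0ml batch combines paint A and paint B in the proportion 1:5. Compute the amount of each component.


Total parts = 1 + 5 = 6
paint A: 602.0 × 1/6 = 100.3ml
paint B: 602.0 × 5/6 = 501.7ml
= 100.3ml and 501.7ml

100.3ml and 501.7ml


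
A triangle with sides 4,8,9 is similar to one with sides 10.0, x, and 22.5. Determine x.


Scale factor = 10.0/4 = 2.5
Missing side = 8 × 2.5
= 20.0

20.0


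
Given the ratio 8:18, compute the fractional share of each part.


Total parts = 8 + 18 = 26
First part: 8/26 = 4/13
Second part: 18/26 = 9/13
= 4/13 and 9/13

4/13 and 9/13


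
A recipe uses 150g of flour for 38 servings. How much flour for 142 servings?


Direct proportion: y/x = constant
k = 150/38 ≈ 3.9474
y₂ = k × 142 = 150 × 142 / 38 = 21300/38
≈ 560.53

560.53


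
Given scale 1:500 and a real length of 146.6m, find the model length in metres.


Model size = real / scale
= 146.6 / 500
= 0.2932 m

0.2932 m


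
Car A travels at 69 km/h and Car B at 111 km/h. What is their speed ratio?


Ratio = 69:111
GCD = 3
Simplified = 23:37
Time ratio (same distance) = 37:23
Speed ratio = 23:37

23:37


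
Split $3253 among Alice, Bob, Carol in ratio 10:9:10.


Total parts = 10 + 9 + 10 = 29
Alice: 3253 × 10/29 = 1121.72
Bob: 3253 × 9/29 = 1009.55
Carol: 3253 × 10/29 = 1121.72
= Alice: $1121.72, Bob: $1009.55, Carol: $1121.72

Alice: $1121.72, Bob: $1009.55, Carol: $1121.72


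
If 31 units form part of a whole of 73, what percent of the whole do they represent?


Percentage = (part / whole) × 100
= (31 / 73) × 100
≈ 42.47%

42.47%


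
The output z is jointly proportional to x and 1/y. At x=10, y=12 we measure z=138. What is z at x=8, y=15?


z = k·x/y
Solve for k using the known point: k = z·y/x = 138×12/10 = 1656/10 = 165.6000
Now evaluate at x=8, y=15:
z = k × 8 / 15 = (1656 × 8) / (10 × 15) = 13248/150
= 88.3200

88.3200


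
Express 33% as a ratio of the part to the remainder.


33% means 33 parts out of 100; remainder = 67
Part : remainder = 33:67
GCD = 1
= 33:67

33:67


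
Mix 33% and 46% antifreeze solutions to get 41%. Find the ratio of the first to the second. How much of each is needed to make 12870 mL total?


Let x parts of 33% mix with y parts of 46%.
33x + 46y = 41(x + y)
33x + 46y = 41x + 41y
x(33 - 41) = y(41 - 46)
x/y = (46 - 41)/(41 - 33) = 5/8
Simplify: 5:8
Total parts = 13; one part = 12870/13 = 990.00 mL
33% solution: 5×990.00 = 4950.00 mL
46% solution: 8×990.00 = 7920.00 mL
= ratio 5:8; 4950.00 mL and 7920.00 mL

ratio 5:8; 4950.00 mL and 7920.00 mL


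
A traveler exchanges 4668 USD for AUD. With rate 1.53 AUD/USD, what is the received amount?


Amount × rate = 4668 × 1.53
= 7142.04 AUD

7142.04 AUD


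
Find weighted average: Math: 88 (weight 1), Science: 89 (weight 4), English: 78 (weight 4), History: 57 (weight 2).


Numerator = 88×1 + 89×4 + 78×4 + 57×2
= 88 + 356 + 312 + 114
= 870
Total weight = 11
Weighted avg = 870/11
= 79.09

79.09


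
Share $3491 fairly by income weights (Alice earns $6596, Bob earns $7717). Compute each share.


Total income = 6596 + 7717 = $14313
Alice: $3491 × 6596/14313 = $1608.79
Bob: $3491 × 7717/14313 = $1882.21
= Alice: $1608.79, Bob: $1882.21

Alice: $1608.79, Bob: $1882.21


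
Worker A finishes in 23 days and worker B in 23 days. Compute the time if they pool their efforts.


Rate of A = 1/23 per day
Rate of B = 1/23 per day
Combined rate = 1/23 + 1/23 = 46/529 ≈ 0.0870 per day
Days = 1 / combined rate = 529/46
= 11.50 days

11.50 days


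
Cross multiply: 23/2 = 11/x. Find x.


Cross multiply: 23 × x = 2 × 11
23x = 22
x = 22 / 23
= 0.96

0.96


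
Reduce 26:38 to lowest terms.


GCD(26, 38) = 2
26/2 : 38/2
= 13:19

13:19


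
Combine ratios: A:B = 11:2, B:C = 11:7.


Match B: multiply A:B by 11 → 121:22
Multiply B:C by 2 → 22:14
Combined: 121:22:14
GCD = 1
= 121:22:14

121:22:14


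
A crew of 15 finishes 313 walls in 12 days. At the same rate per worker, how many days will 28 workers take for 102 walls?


Days ∝ work / workers, so d₂ = d₁ × (m₁/m₂) × (w₂/w₁)
Workers factor (inverse): 15/28 ≈ 0.5357
Work factor (direct): 102/313 ≈ 0.3259
d₂ = 12 × 15/28 × 102/313 = (12 × 15 × 102) / (28 × 313) = 18360/8764
≈ 2.09 days

2.09 days


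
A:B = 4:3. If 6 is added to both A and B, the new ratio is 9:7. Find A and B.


Let A = 4k, B = 3k.
(4k + 6) / (3k + 6) = 9/7
Cross-multiply: 7(4k + 6) = 9(3k + 6)
28k + 42 = 27k + 54
28k - 27k = 54 - 42
1k = 12
k = 12/1 = 12
A = 4×12 = 48, B = 3×12 = 36
= A = 48, B = 36

A = 48, B = 36


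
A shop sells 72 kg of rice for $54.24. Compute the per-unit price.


Unit rate = total / quantity
= 54.24 / 72
= $0.75 per unit

$0.75 per unit


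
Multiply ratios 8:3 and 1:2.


Compound ratio = (8×1) : (3×2)
= 8:6
GCD = 2
= 4:3

4:3


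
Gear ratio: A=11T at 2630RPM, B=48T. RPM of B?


Gear ratio = 11:48 = 11:48
RPM_B = RPM_A × (teeth_A / teeth_B)
= 2630 × (11/48)
= 602.7 RPM

602.7 RPM


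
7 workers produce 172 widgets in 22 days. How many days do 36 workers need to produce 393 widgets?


Days ∝ work / workers, so d₂ = d₁ × (m₁/m₂) × (w₂/w₁)
Workers factor (inverse): 7/36 ≈ 0.1944
Work factor (direct): 393/172 ≈ 2.2849
d₂ = 22 × 7/36 × 393/172 = (22 × 7 × 393) / (36 × 172) = 60522/6192
≈ 9.77 days

9.77 days


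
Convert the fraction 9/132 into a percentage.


Percentage = (part / whole) × 100
= (9 / 132) × 100
≈ 6.82%

6.82%


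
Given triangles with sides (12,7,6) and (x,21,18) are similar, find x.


Scale factor = 21/7 = 3
Missing side = 12 × 3
= 36.0

36.0


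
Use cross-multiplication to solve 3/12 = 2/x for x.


Cross multiply: 3 × x = 12 × 2
3x = 24
x = 24 / 3
= 8.00

8.00


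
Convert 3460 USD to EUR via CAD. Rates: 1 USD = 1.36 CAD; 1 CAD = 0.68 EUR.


Step 1: 3460 USD × 1.36 = 4705.60 CAD
Step 2: 4705.60 CAD × 0.68 = 3199.81 EUR
Implied rate USD→EUR = 1.36 × 0.68 = 0.9248
= 3199.81 EUR

3199.81 EUR


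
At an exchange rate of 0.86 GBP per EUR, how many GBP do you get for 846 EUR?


Amount × rate = 846 × 0.86
= 727.56 GBP

727.56 GBP


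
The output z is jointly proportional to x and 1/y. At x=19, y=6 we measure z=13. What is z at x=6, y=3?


z = k·x/y
Solve for k using the known point: k = z·y/x = 13×6/19 = 78/19 ≈ 4.1053
Now evaluate at x=6, y=3:
z = k × 6 / 3 = (78 × 6) / (19 × 3) = 468/57
≈ 8.2105

8.2105


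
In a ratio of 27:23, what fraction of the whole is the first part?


Total parts = 27 + 23 = 50
First part: 27/50 = 27/50
= 27/50

27/50


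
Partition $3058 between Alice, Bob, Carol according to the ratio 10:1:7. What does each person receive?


Total parts = 10 + 1 + 7 = 18
Alice: 3058 × 10/18 = 1698.89
Bob: 3058 × 1/18 = 169.89
Carol: 3058 × 7/18 = 1189.22
= Alice: $1698.89, Bob: $169.89, Carol: $1189.22

Alice: $1698.89, Bob: $169.89, Carol: $1189.22


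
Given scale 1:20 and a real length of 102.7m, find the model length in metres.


Model size = real / scale
= 102.7 / 20
= 5.1350 m

5.1350 m


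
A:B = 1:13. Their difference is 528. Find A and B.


Let A = 1k, B = 13k.
13k - 1k = 528
12k = 528 → k = 528/12 = 44
A = 1×44 = 44, B = 13×44 = 572
= A = 44, B = 572

A = 44, B = 572


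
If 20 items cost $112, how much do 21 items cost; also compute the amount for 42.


Direct proportion: y/x = constant
k = 112/20 = 5.6000
y at x=21: k × 21 = 112 × 21 / 20 = 2352/20 = 117.60
y at x=42: k × 42 = 112 × 42 / 20 = 4704/20 = 235.20
= 117.60 and 235.20

117.60 and 235.20


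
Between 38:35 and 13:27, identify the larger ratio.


38/35 = 1.0857
13/27 = 0.4815
1.0857 > 0.4815, so 38:35 is greater
= 38:35

38:35


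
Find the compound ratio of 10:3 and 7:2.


Compound ratio = (10×7) : (3×2)
= 70:6
GCD = 2
= 35:3

35:3


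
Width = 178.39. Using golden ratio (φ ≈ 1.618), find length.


φ = (1 + √5) / 2 ≈ 1.618
Length = width × φ = 178.39 × 1.618 = 288.63502
≈ 288.64

288.64


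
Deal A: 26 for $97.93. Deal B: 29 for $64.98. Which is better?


Deal A: $97.93/26 = $3.7665/unit
Deal B: $64.98/29 = $2.2407/unit
B is cheaper per unit
= Deal B

Deal B


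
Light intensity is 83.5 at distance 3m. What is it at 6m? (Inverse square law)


I₁d₁² = I₂d₂²
I₂ = I₁ × (d₁/d₂)²
= 83.5 × (3/6)²
= 83.5 × 9/36
= 751.5/36
= 20.8750

20.8750


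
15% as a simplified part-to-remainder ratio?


15% means 15 parts out of 100; remainder = 85
Part : remainder = 15:85
GCD = 5
= 3:17

3:17


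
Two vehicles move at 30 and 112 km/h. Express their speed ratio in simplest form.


Ratio = 30:112
GCD = 2
Simplified = 15:56
Time ratio (same distance) = 56:15
Speed ratio = 15:56

15:56


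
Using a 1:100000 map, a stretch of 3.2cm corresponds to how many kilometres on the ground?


Real distance = map distance × scale
= 3.2cm × 100000
= 320000 cm = 3200.0 m
= 3.200 km

3.200 km


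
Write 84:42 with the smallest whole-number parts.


GCD(84, 42) = 42
84/42 : 42/42
= 2:1

2:1


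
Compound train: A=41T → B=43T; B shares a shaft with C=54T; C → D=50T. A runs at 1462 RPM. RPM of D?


Stage 1: RPM_B = RPM_A × t_A/t_B = 1462 × 41/43 = 59942/43 = 1394.00
B and C share a shaft → RPM_C = RPM_B
Stage 2: RPM_D = RPM_C × t_C/t_D = RPM_A × (t_A×t_C)/(t_B×t_D)
Overall ratio = (41×54)/(43×50) = 2214/2150
RPM_D = 1462 × 2214/2150 = 3236868/2150
= 1505.52 RPM

1505.52 RPM


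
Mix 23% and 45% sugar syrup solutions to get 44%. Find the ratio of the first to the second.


Let x parts of 23% mix with y parts of 45%.
23x + 45y = 44(x + y)
23x + 45y = 44x + 44y
x(23 - 44) = y(44 - 45)
x/y = (45 - 44)/(44 - 23) = 1/21
Simplify: 1:21
= 1:21

1:21


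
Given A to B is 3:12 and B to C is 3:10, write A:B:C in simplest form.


Match B: multiply A:B by 3 → 9:36
Multiply B:C by 12 → 36:120
Combined: 9:36:120
GCD = 3
= 3:12:40

3:12:40


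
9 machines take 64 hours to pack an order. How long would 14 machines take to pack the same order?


Inverse proportion: x × y = constant
k = 9 × 64 = 576
y₂ = k / 14 = 576 / 14
= 41.14

41.14


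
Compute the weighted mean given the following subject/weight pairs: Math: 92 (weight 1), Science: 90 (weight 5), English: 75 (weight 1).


Numerator = 92×1 + 90×5 + 75×1
= 92 + 450 + 75
= 617
Total weight = 7
Weighted avg = 617/7
= 88.14

88.14


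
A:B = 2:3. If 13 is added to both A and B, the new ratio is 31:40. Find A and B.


Let A = 2k, B = 3k.
(2k + 13) / (3k + 13) = 31/40
Cross-multiply: 40(2k + 13) = 31(3k + 13)
80k + 520 = 93k + 403
80k - 93k = 403 - 520
-13k = -117
k = -117/-13 = 9
A = 2×9 = 18, B = 3×9 = 27
= A = 18, B = 27

A = 18, B = 27


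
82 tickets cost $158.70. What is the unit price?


Unit rate = total / quantity
= 158.70 / 82
= $1.94 per unit

$1.94 per unit


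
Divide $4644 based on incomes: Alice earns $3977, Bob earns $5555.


Total income = 3977 + 5555 = $9532
Alice: $4644 × 3977/9532 = $1937.60
Bob: $4644 × 5555/9532 = $2706.40
= Alice: $1937.60, Bob: $2706.40

Alice: $1937.60, Bob: $2706.40


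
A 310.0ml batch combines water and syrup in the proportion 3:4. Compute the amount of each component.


Total parts = 3 + 4 = 7
water: 310.0 × 3/7 = 132.9ml
syrup: 310.0 × 4/7 = 177.1ml
= 132.9ml and 177.1ml

132.9ml and 177.1ml


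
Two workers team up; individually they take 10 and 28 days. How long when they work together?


Rate of A = 1/10 per day
Rate of B = 1/28 per day
Combined rate = 1/10 + 1/28 = 38/280 ≈ 0.1357 per day
Days = 1 / combined rate = 280/38
≈ 7.37 days

7.37 days


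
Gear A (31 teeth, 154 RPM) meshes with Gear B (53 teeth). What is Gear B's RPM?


Gear ratio = 31:53 = 31:53
RPM_B = RPM_A × (teeth_A / teeth_B)
= 154 × (31/53)
= 90.1 RPM

90.1 RPM


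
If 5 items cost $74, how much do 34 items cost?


Direct proportion: y/x = constant
k = 74/5 = 14.8000
y₂ = k × 34 = 74 × 34 / 5 = 2516/5
= 503.20

503.20


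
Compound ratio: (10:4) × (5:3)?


Compound ratio = (10×5) : (4×3)
= 50:12
GCD = 2
= 25:6

25:6


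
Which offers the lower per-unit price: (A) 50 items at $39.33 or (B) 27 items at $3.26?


Deal A: $39.33/50 = $0.7866/unit
Deal B: $3.26/27 = $0.1207/unit
B is cheaper per unit
= Deal B

Deal B


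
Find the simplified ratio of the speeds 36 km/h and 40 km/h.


Ratio = 36:40
GCD = 4
Simplified = 9:10
Time ratio (same distance) = 10:9
Speed ratio = 9:10

9:10


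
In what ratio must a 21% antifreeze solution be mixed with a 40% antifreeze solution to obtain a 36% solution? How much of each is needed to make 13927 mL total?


Let x parts of 21% mix with y parts of 40%.
21x + 40y = 36(x + y)
21x + 40y = 36x + 36y
x(21 - 36) = y(36 - 40)
x/y = (40 - 36)/(36 - 21) = 4/15
Simplify: 4:15
Total parts = 19; one part = 13927/19 = 733.00 mL
21% solution: 4×733.00 = 2932.00 mL
40% solution: 15×733.00 = 10995.00 mL
= ratio 4:15; 2932.00 mL and 10995.00 mL

ratio 4:15; 2932.00 mL and 10995.00 mL


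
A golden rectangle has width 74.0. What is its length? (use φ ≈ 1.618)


φ = (1 + √5) / 2 ≈ 1.618
Length = width × φ = 74.0 × 1.618 = 119.732
≈ 119.73

119.73


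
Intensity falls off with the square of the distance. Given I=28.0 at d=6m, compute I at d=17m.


I₁d₁² = I₂d₂²
I₂ = I₁ × (d₁/d₂)²
= 28.0 × (6/17)²
= 28.0 × 36/289
= 1008/289
≈ 3.4879

3.4879


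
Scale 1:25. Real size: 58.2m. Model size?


Model size = real / scale
= 58.2 / 25
= 2.3280 m

2.3280 m


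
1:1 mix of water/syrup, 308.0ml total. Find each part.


Total parts = 1 + 1 = 2
water: 308.0 × 1/2 = 154.0ml
syrup: 308.0 × 1/2 = 154.0ml
= 154.0ml and 154.0ml

154.0ml and 154.0ml


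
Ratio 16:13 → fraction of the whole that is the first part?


Total parts = 16 + 13 = 29
First part: 16/29 = 16/29
= 16/29

16/29


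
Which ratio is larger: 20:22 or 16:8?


20/22 = 0.9091
16/8 = 2.0000
0.9091 < 2.0000, so 20:22 is less
= 16:8

16:8


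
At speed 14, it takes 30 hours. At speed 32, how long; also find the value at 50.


Inverse proportion: x × y = constant
k = 14 × 30 = 420
At x=32: k/32 = 13.13
At x=50: k/50 = 8.40
= 13.13 and 8.40

13.13 and 8.40


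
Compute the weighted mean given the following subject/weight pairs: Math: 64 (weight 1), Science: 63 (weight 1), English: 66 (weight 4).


Numerator = 64×1 + 63×1 + 66×4
= 64 + 63 + 264
= 391
Total weight = 6
Weighted avg = 391/6
= 65.17

65.17


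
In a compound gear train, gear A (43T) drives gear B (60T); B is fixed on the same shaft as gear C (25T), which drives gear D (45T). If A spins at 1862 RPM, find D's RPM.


Stage 1: RPM_B = RPM_A × t_A/t_B = 1862 × 43/60 = 80066/60 ≈ 1334.43
B and C share a shaft → RPM_C = RPM_B
Stage 2: RPM_D = RPM_C × t_C/t_D = RPM_A × (t_A×t_C)/(t_B×t_D)
Overall ratio = (43×25)/(60×45) = 1075/2700
RPM_D = 1862 × 1075/2700 = 2001650/2700
≈ 741.35 RPM

741.35 RPM


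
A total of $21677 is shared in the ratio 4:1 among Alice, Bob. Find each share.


Total parts = 4 + 1 = 5
Alice: 21677 × 4/5 = 17341.60
Bob: 21677 × 1/5 = 4335.40
= Alice: $17341.60, Bob: $4335.40

Alice: $17341.60, Bob: $4335.40


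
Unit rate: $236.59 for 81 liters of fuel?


Unit rate = total / quantity
= 236.59 / 81
= $2.92 per unit

$2.92 per unit


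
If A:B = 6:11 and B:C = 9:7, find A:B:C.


Match B: multiply A:B by 9 → 54:99
Multiply B:C by 11 → 99:77
Combined: 54:99:77
GCD = 1
= 54:99:77

54:99:77


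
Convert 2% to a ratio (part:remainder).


2% means 2 parts out of 100; remainder = 98
Part : remainder = 2:98
GCD = 2
= 1:49

1:49


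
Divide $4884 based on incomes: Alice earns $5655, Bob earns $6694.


Total income = 5655 + 6694 = $12349
Alice: $4884 × 5655/12349 = $2236.54
Bob: $4884 × 6694/12349 = $2647.46
= Alice: $2236.54, Bob: $2647.46

Alice: $2236.54, Bob: $2647.46


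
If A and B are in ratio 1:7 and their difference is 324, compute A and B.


Let A = 1k, B = 7k.
7k - 1k = 324
6k = 324 → k = 324/6 = 54
A = 1×54 = 54, B = 7×54 = 378
= A = 54, B = 378

A = 54, B = 378


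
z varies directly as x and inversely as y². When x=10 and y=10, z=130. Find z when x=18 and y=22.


z = k·x/y²
Solve for k using the known point: k = z·y²/x = 130×100/10 = 13000/10 = 1300.0000
Now evaluate at x=18, y=22:
z = k × 18 / 484 = (13000 × 18) / (10 × 484) = 234000/4840
≈ 48.3471

48.3471


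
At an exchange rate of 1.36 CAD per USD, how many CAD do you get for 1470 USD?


Amount × rate = 1470 × 1.36
= 1999.20 CAD

1999.20 CAD


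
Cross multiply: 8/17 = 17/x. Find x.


Cross multiply: 8 × x = 17 × 17
8x = 289
x = 289 / 8
= 36.13

36.13


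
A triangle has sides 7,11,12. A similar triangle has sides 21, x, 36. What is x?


Scale factor = 21/7 = 3
Missing side = 11 × 3
= 33.0

33.0


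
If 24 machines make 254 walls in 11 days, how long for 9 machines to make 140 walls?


Days ∝ work / workers, so d₂ = d₁ × (m₁/m₂) × (w₂/w₁)
Workers factor (inverse): 24/9 ≈ 2.6667
Work factor (direct): 140/254 ≈ 0.5512
d₂ = 11 × 24/9 × 140/254 = (11 × 24 × 140) / (9 × 254) = 36960/2286
≈ 16.17 days

16.17 days


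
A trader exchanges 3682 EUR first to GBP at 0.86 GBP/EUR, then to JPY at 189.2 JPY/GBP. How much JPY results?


Step 1: 3682 EUR × 0.86 = 3166.52 GBP
Step 2: 3166.52 GBP × 189.2 = 599105.58 JPY
Implied rate EUR→JPY = 0.86 × 189.2 = 162.7120
= 599105.58 JPY

599105.58 JPY


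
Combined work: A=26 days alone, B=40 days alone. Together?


Rate of A = 1/26 per day
Rate of B = 1/40 per day
Combined rate = 1/26 + 1/40 = 66/1040 ≈ 0.0635 per day
Days = 1 / combined rate = 1040/66
≈ 15.76 days

15.76 days


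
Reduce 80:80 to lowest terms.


GCD(80, 80) = 80
80/80 : 80/80
= 1:1

1:1


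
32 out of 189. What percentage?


Percentage = (part / whole) × 100
= (32 / 189) × 100
≈ 16.93%

16.93%


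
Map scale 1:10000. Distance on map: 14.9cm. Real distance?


Real distance = map distance × scale
= 14.9cm × 10000
= 149000 cm = 1490.0 m
= 1.490 km

1.490 km


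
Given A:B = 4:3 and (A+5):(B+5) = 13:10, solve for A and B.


Let A = 4k, B = 3k.
(4k + 5) / (3k + 5) = 13/10
Cross-multiply: 10(4k + 5) = 13(3k + 5)
40k + 50 = 39k + 65
40k - 39k = 65 - 50
1k = 15
k = 15/1 = 15
A = 4×15 = 60, B = 3×15 = 45
= A = 60, B = 45

A = 60, B = 45


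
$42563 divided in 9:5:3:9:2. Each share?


Total parts = 9 + 5 + 3 + 9 + 2 = 28
Part 1: 42563 × 9/28 = 13680.96
Part 2: 42563 × 5/28 = 7600.54
Part 3: 42563 × 3/28 = 4560.32
Part 4: 42563 × 9/28 = 13680.96
Part 5: 42563 × 2/28 = 3040.21
= Part 1: $13680.96, Part 2: $7600.54, Part 3: $4560.32, Part 4: $13680.96, Part 5: $3040.21

Part 1: $13680.96, Part 2: $7600.54, Part 3: $4560.32, Part 4: $13680.96, Part 5: $3040.21


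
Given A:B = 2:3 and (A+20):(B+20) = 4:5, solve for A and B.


Let A = 2k, B = 3k.
(2k + 20) / (3k + 20) = 4/5
Cross-multiply: 5(2k + 20) = 4(3k + 20)
10k + 100 = 12k + 80
10k - 12k = 80 - 100
-2k = -20
k = -20/-2 = 10
A = 2×10 = 20, B = 3×10 = 30
= A = 20, B = 30

A = 20, B = 30


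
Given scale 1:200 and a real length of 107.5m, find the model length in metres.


Model size = real / scale
= 107.5 / 200
= 0.5375 m

0.5375 m


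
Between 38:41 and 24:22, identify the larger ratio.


38/41 = 0.9268
24/22 = 1.0909
0.9268 < 1.0909, so 38:41 is less
= 24:22

24:22


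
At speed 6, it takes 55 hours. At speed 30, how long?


Inverse proportion: x × y = constant
k = 6 × 55 = 330
y₂ = k / 30 = 330 / 30
= 11.00

11.00
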